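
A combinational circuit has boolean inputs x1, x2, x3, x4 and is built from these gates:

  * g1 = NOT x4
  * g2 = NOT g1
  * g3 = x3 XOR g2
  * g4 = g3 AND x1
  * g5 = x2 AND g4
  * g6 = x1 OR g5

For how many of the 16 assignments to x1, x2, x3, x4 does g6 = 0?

g6 = x1 OR g5 must be 0, so both x1 = 0 and g5 = 0.
Enumerating the 16 input combinations, 8 give g6 = 0 and 8 give g6 = 1.

8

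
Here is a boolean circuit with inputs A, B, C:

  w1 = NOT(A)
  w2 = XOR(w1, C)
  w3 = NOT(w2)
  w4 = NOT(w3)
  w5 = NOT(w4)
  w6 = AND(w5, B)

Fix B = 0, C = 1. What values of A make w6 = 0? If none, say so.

A=1

Check with B = 0, C = 1 and A=1:
w1 = NOT(A) = NOT 1 = 0
w2 = XOR(w1, C) = XOR(0, 1) = 1
w3 = NOT(w2) = NOT 1 = 0
w4 = NOT(w3) = NOT 0 = 1
w5 = NOT(w4) = NOT 1 = 0
w6 = AND(w5, B) = AND(0, 0) = 0
So w6 = 0.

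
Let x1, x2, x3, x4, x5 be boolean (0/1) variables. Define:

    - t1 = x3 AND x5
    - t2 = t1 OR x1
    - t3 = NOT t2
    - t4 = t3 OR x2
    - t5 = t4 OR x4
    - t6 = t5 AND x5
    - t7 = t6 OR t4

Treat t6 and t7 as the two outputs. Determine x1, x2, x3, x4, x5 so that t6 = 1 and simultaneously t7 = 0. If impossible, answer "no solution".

no solution exists

Across all 32 input combinations, none give both t6 = 1 and t7 = 0.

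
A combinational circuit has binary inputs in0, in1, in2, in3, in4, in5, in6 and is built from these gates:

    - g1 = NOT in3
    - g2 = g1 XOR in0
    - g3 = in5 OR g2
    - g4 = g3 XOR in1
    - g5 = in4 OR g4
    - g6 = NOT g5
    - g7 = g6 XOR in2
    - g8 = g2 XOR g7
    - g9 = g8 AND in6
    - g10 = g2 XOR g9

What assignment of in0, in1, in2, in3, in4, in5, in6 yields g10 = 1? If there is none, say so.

in0=1, in1=0, in2=1, in3=0, in4=0, in5=1, in6=1

Check with in0=1, in1=0, in2=1, in3=0, in4=0, in5=1, in6=1:
g1 = NOT in3 = NOT 0 = 1
g2 = g1 XOR in0 = 1 XOR 1 = 0
g3 = in5 OR g2 = 1 OR 0 = 1
g4 = g3 XOR in1 = 1 XOR 0 = 1
g5 = in4 OR g4 = 0 OR 1 = 1
g6 = NOT g5 = NOT 1 = 0
g7 = g6 XOR in2 = 0 XOR 1 = 1
g8 = g2 XOR g7 = 0 XOR 1 = 1
g9 = g8 AND in6 = 1 AND 1 = 1
g10 = g2 XOR g9 = 0 XOR 1 = 1
So g10 = 1 as required.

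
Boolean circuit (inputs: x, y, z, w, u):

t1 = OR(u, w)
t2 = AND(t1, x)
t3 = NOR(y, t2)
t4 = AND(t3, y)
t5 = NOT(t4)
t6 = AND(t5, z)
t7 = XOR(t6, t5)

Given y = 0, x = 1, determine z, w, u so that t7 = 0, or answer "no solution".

z=1 w=1 u=0

t7 = XOR(t6, t5) must be 0, so t6 and t5 are equal.
Check with y = 0, x = 1 and z=1, w=1, u=0:
t1 = OR(u, w) = OR(0, 1) = 1
t2 = AND(t1, x) = AND(1, 1) = 1
t3 = NOR(y, t2) = NOR(0, 1) = 0
t4 = AND(t3, y) = AND(0, 0) = 0
t5 = NOT(t4) = NOT 0 = 1
t6 = AND(t5, z) = AND(1, 1) = 1
t7 = XOR(t6, t5) = XOR(1, 1) = 0
So t7 = 0.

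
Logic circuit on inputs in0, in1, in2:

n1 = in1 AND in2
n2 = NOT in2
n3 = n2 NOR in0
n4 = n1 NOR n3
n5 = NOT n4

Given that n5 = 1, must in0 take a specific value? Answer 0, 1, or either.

either

Both values of in0 occur among assignments with n5 = 1:
  in0=0: in0=0, in1=0, in2=1
  in0=1: in0=1, in1=1, in2=1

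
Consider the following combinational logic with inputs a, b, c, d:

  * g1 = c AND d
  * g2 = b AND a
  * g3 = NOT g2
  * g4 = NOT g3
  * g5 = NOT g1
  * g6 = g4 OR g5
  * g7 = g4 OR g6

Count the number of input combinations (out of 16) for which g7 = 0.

3

g7 = g4 OR g6 must be 0, so both g4 = 0 and g6 = 0.
Satisfying assignments:
  a=0, b=0, c=1, d=1
  a=0, b=1, c=1, d=1
  a=1, b=0, c=1, d=1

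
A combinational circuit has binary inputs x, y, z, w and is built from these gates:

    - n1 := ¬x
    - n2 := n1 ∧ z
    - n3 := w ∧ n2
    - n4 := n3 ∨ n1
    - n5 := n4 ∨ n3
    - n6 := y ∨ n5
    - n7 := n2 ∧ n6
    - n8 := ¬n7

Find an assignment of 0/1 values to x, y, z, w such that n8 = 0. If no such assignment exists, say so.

x=0, y=1, z=1, w=1

Check with x=0, y=1, z=1, w=1:
n1 = ¬x = ¬0 = 1
n2 = n1 ∧ z = 1 ∧ 1 = 1
n3 = w ∧ n2 = 1 ∧ 1 = 1
n4 = n3 ∨ n1 = 1 ∨ 1 = 1
n5 = n4 ∨ n3 = 1 ∨ 1 = 1
n6 = y ∨ n5 = 1 ∨ 1 = 1
n7 = n2 ∧ n6 = 1 ∧ 1 = 1
n8 = ¬n7 = ¬1 = 0
So n8 = 0 as required.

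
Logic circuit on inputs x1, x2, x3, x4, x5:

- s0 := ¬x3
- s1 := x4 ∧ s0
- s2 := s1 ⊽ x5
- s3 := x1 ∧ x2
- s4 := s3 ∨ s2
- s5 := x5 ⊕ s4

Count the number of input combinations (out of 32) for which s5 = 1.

25

s5 = x5 ⊕ s4 must be 1, so x5 and s4 differ.
Enumerating the 32 input combinations, 25 give s5 = 1 and 7 give s5 = 0.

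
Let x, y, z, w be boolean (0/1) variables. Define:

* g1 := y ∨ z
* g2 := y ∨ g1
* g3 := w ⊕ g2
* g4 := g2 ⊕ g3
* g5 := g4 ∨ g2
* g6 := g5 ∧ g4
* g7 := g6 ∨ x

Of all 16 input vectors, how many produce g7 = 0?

g7 = g6 ∨ x must be 0, so both g6 = 0 and x = 0.
g6 = g5 ∧ g4 must be 0, so at least one of g5, g4 is 0.
Satisfying assignments:
  x=0, y=0, z=0, w=0
  x=0, y=0, z=1, w=0
  x=0, y=1, z=0, w=0
  x=0, y=1, z=1, w=0

4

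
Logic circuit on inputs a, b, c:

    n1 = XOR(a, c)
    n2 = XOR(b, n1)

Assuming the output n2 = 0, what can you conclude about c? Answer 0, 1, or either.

Both values of c occur among assignments with n2 = 0:
  c=0: a=0, b=0, c=0
  c=1: a=0, b=1, c=1

either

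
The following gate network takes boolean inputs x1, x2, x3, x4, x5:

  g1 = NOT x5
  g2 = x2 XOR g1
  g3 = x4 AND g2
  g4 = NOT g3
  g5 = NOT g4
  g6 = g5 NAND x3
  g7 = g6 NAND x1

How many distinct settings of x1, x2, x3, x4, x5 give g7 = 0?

g7 = g6 NAND x1 must be 0, so both g6 = 1 and x1 = 1.
Enumerating the 32 input combinations, 14 give g7 = 0 and 18 give g7 = 1.

14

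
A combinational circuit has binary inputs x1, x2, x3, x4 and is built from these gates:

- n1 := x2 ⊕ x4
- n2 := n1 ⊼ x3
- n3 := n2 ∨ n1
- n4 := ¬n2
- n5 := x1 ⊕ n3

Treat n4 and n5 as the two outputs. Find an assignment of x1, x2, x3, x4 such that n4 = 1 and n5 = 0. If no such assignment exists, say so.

Check with x1=1, x2=1, x3=1, x4=0:
n1 = x2 ⊕ x4 = 1 ⊕ 0 = 1
n2 = n1 ⊼ x3 = 1 ⊼ 1 = 0
n3 = n2 ∨ n1 = 0 ∨ 1 = 1
n4 = ¬n2 = ¬0 = 1
n5 = x1 ⊕ n3 = 1 ⊕ 1 = 0
So n4 = 1 and n5 = 0.

x1=1, x2=1, x3=1, x4=0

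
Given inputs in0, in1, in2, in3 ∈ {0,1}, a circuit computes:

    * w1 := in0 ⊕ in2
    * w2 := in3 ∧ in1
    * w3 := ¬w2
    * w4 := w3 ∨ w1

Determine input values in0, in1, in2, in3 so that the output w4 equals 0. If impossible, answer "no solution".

in0=0, in1=1, in2=0, in3=1

w4 = w3 ∨ w1 must be 0, so both w3 = 0 and w1 = 0.
w3 = ¬w2 must be 0, so w2 = 1.
Check with in0=0, in1=1, in2=0, in3=1:
w1 = in0 ⊕ in2 = 0 ⊕ 0 = 0
w2 = in3 ∧ in1 = 1 ∧ 1 = 1
w3 = ¬w2 = ¬1 = 0
w4 = w3 ∨ w1 = 0 ∨ 0 = 0
So w4 = 0 as required.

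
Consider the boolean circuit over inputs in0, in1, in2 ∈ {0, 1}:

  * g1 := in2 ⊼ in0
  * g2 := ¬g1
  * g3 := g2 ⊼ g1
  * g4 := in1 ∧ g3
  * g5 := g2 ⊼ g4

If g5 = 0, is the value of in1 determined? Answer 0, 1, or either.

1

g5 = g2 ⊼ g4 must be 0, so both g2 = 1 and g4 = 1.
g2 = ¬g1 must be 1, so g1 = 0.
Every assignment with g5 = 0 has in1 = 1; there are 1 such assignment(s).
  in0=1, in1=1, in2=1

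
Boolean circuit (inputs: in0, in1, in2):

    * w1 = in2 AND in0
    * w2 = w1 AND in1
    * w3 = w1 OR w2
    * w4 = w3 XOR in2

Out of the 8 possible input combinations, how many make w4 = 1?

w4 = w3 XOR in2 must be 1, so w3 and in2 differ.
Enumerating the 8 input combinations, 2 give w4 = 1 and 6 give w4 = 0.

2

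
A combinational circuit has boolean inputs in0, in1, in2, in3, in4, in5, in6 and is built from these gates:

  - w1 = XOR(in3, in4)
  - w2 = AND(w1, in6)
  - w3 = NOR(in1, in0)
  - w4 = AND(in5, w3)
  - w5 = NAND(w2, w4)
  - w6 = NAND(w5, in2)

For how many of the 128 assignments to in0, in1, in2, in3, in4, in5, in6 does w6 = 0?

62

w6 = NAND(w5, in2) must be 0, so both w5 = 1 and in2 = 1.
w5 = NAND(w2, w4) must be 1, so at least one of w2, w4 is 0.
Enumerating the 128 input combinations, 62 give w6 = 0 and 66 give w6 = 1.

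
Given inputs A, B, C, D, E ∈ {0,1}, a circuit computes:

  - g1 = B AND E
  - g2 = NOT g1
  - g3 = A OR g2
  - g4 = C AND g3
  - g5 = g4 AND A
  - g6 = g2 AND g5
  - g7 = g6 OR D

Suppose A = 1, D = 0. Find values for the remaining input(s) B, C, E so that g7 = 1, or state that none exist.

B=1, C=1, E=0

g7 = g6 OR D must be 1, so at least one of g6, D is 1.
Check with A = 1, D = 0 and B=1, C=1, E=0:
g1 = B AND E = 1 AND 0 = 0
g2 = NOT g1 = NOT 0 = 1
g3 = A OR g2 = 1 OR 1 = 1
g4 = C AND g3 = 1 AND 1 = 1
g5 = g4 AND A = 1 AND 1 = 1
g6 = g2 AND g5 = 1 AND 1 = 1
g7 = g6 OR D = 1 OR 0 = 1
So g7 = 1.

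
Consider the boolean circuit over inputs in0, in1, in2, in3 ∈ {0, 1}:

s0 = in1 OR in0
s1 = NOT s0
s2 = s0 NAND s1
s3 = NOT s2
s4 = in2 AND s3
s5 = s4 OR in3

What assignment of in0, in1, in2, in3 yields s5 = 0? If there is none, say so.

s5 = s4 OR in3 must be 0, so both s4 = 0 and in3 = 0.
s4 = in2 AND s3 must be 0, so at least one of in2, s3 is 0.
Check with in0=1, in1=0, in2=0, in3=0:
s0 = in1 OR in0 = 0 OR 1 = 1
s1 = NOT s0 = NOT 1 = 0
s2 = s0 NAND s1 = 1 NAND 0 = 1
s3 = NOT s2 = NOT 1 = 0
s4 = in2 AND s3 = 0 AND 0 = 0
s5 = s4 OR in3 = 0 OR 0 = 0
So s5 = 0 as required.

in0=1, in1=0, in2=0, in3=0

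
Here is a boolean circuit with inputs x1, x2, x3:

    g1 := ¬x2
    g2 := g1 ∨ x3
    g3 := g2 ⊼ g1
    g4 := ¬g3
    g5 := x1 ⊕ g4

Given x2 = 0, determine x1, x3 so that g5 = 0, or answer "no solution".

x1=1, x3=1

g5 = x1 ⊕ g4 must be 0, so x1 and g4 are equal.
Check with x2 = 0 and x1=1, x3=1:
g1 = ¬x2 = ¬0 = 1
g2 = g1 ∨ x3 = 1 ∨ 1 = 1
g3 = g2 ⊼ g1 = 1 ⊼ 1 = 0
g4 = ¬g3 = ¬0 = 1
g5 = x1 ⊕ g4 = 1 ⊕ 1 = 0
So g5 = 0.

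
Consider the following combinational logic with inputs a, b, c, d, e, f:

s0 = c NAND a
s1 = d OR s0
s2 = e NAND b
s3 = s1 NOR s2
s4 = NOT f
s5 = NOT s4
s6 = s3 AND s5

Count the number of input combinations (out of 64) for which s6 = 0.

s6 = s3 AND s5 must be 0, so at least one of s3, s5 is 0.
Enumerating the 64 input combinations, 63 give s6 = 0 and 1 give s6 = 1.

63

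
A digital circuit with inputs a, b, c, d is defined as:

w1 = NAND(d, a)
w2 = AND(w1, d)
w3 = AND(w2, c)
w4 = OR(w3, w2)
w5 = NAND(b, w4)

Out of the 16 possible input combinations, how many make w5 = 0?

w5 = NAND(b, w4) must be 0, so both b = 1 and w4 = 1.
Satisfying assignments:
  a=0, b=1, c=0, d=1
  a=0, b=1, c=1, d=1

2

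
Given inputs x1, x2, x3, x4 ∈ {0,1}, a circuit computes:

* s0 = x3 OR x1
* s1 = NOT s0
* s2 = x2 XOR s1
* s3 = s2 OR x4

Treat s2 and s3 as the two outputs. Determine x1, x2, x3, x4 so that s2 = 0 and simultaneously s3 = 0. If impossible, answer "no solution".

Check with x1=1, x2=0, x3=0, x4=0:
s0 = x3 OR x1 = 0 OR 1 = 1
s1 = NOT s0 = NOT 1 = 0
s2 = x2 XOR s1 = 0 XOR 0 = 0
s3 = s2 OR x4 = 0 OR 0 = 0
So s2 = 0 and s3 = 0.

x1=1, x2=0, x3=0, x4=0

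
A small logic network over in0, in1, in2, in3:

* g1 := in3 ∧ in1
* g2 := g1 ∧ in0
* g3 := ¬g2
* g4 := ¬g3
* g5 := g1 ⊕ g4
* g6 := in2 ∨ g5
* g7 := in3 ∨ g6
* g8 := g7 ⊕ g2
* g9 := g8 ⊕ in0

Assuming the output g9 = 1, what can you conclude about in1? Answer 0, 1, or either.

either

Both values of in1 occur among assignments with g9 = 1:
  in1=0: in0=0, in1=0, in2=0, in3=1
  in1=1: in0=0, in1=1, in2=0, in3=1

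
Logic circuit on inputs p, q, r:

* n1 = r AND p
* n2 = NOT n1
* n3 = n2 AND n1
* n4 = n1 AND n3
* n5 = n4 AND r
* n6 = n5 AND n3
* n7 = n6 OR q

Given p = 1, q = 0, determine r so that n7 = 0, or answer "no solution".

Check with p = 1, q = 0 and r=1:
n1 = r AND p = 1 AND 1 = 1
n2 = NOT n1 = NOT 1 = 0
n3 = n2 AND n1 = 0 AND 1 = 0
n4 = n1 AND n3 = 1 AND 0 = 0
n5 = n4 AND r = 0 AND 1 = 0
n6 = n5 AND n3 = 0 AND 0 = 0
n7 = n6 OR q = 0 OR 0 = 0
So n7 = 0.

r=1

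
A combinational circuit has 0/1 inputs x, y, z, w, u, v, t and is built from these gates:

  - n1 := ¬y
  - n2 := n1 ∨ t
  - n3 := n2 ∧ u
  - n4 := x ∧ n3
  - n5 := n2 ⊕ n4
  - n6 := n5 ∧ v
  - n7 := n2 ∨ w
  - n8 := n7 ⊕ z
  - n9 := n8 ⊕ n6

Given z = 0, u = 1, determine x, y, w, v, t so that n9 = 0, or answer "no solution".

x=0, y=0, w=1, v=1, t=1

Check with z = 0, u = 1 and x=0, y=0, w=1, v=1, t=1:
n1 = ¬y = ¬0 = 1
n2 = n1 ∨ t = 1 ∨ 1 = 1
n3 = n2 ∧ u = 1 ∧ 1 = 1
n4 = x ∧ n3 = 0 ∧ 1 = 0
n5 = n2 ⊕ n4 = 1 ⊕ 0 = 1
n6 = n5 ∧ v = 1 ∧ 1 = 1
n7 = n2 ∨ w = 1 ∨ 1 = 1
n8 = n7 ⊕ z = 1 ⊕ 0 = 1
n9 = n8 ⊕ n6 = 1 ⊕ 1 = 0
So n9 = 0.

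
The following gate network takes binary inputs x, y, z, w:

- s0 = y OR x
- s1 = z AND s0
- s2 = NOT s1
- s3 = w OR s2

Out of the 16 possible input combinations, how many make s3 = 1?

13

s3 = w OR s2 must be 1, so at least one of w, s2 is 1.
Enumerating the 16 input combinations, 13 give s3 = 1 and 3 give s3 = 0.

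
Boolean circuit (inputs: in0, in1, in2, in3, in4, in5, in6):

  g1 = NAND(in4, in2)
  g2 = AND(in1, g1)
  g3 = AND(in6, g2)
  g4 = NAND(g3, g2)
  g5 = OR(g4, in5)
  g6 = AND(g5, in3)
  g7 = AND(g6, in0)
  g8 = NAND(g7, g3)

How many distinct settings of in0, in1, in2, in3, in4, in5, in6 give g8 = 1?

125

g8 = NAND(g7, g3) must be 1, so at least one of g7, g3 is 0.
Enumerating the 128 input combinations, 125 give g8 = 1 and 3 give g8 = 0.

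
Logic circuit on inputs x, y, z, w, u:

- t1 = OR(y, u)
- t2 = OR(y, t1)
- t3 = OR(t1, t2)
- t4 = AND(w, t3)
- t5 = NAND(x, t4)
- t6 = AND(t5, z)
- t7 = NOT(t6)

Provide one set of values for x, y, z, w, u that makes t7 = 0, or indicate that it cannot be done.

Check with x=0 y=1 z=1 w=0 u=0:
t1 = OR(y, u) = OR(1, 0) = 1
t2 = OR(y, t1) = OR(1, 1) = 1
t3 = OR(t1, t2) = OR(1, 1) = 1
t4 = AND(w, t3) = AND(0, 1) = 0
t5 = NAND(x, t4) = NAND(0, 0) = 1
t6 = AND(t5, z) = AND(1, 1) = 1
t7 = NOT(t6) = NOT 1 = 0
So t7 = 0 as required.

x=0 y=1 z=1 w=0 u=0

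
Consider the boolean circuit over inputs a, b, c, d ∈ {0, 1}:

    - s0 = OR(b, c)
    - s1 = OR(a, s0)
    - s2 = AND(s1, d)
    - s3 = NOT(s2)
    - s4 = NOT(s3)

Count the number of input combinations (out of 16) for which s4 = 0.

9

s4 = NOT(s3) must be 0, so s3 = 1.
s3 = NOT(s2) must be 1, so s2 = 0.
Enumerating the 16 input combinations, 9 give s4 = 0 and 7 give s4 = 1.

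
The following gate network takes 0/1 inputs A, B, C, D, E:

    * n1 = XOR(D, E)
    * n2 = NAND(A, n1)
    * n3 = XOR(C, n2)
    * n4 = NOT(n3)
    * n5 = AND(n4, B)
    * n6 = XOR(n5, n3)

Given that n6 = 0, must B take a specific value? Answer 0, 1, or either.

n6 = XOR(n5, n3) must be 0, so n5 and n3 are equal.
Every assignment with n6 = 0 has B = 0; there are 8 such assignment(s).

0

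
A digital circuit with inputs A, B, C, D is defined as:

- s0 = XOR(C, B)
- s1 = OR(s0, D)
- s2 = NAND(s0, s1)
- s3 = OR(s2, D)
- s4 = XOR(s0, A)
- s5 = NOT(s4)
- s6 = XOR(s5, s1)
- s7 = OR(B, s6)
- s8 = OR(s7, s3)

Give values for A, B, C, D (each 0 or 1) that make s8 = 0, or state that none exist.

A=1, B=0, C=1, D=0

s8 = OR(s7, s3) must be 0, so both s7 = 0 and s3 = 0.
Check with A=1, B=0, C=1, D=0:
s0 = XOR(C, B) = XOR(1, 0) = 1
s1 = OR(s0, D) = OR(1, 0) = 1
s2 = NAND(s0, s1) = NAND(1, 1) = 0
s3 = OR(s2, D) = OR(0, 0) = 0
s4 = XOR(s0, A) = XOR(1, 1) = 0
s5 = NOT(s4) = NOT 0 = 1
s6 = XOR(s5, s1) = XOR(1, 1) = 0
s7 = OR(B, s6) = OR(0, 0) = 0
s8 = OR(s7, s3) = OR(0, 0) = 0
So s8 = 0 as required.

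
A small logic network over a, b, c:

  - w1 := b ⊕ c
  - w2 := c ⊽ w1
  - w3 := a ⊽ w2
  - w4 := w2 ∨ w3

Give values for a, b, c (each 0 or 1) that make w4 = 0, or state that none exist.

w4 = w2 ∨ w3 must be 0, so both w2 = 0 and w3 = 0.
w2 = c ⊽ w1 must be 0, so at least one of c, w1 is 1.
w3 = a ⊽ w2 must be 0, so at least one of a, w2 is 1.
Check with a=1 b=0 c=1:
w1 = b ⊕ c = 0 ⊕ 1 = 1
w2 = c ⊽ w1 = 1 ⊽ 1 = 0
w3 = a ⊽ w2 = 1 ⊽ 0 = 0
w4 = w2 ∨ w3 = 0 ∨ 0 = 0
So w4 = 0 as required.

a=1 b=0 c=1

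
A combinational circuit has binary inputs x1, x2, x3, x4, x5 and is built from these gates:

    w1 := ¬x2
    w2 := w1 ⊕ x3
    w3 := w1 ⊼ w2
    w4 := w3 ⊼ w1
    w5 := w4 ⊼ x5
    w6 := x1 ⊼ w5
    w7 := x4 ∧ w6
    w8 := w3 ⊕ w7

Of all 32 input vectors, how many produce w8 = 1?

w8 = w3 ⊕ w7 must be 1, so w3 and w7 differ.
Enumerating the 32 input combinations, 19 give w8 = 1 and 13 give w8 = 0.

19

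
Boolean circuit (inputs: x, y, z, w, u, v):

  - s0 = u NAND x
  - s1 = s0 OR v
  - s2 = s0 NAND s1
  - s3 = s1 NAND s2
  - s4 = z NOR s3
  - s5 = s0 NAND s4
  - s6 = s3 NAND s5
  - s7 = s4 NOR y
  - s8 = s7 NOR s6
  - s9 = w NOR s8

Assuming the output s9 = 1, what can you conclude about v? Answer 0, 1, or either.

either

Both values of v occur among assignments with s9 = 1:
  v=0: x=0, y=0, z=0, w=0, u=0, v=0
  v=1: x=0, y=0, z=0, w=0, u=0, v=1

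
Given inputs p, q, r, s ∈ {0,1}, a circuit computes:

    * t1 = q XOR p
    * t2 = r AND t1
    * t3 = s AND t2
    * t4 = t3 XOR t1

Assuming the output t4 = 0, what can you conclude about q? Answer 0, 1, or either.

Both values of q occur among assignments with t4 = 0:
  q=0: p=0, q=0, r=0, s=0
  q=1: p=0, q=1, r=1, s=1

either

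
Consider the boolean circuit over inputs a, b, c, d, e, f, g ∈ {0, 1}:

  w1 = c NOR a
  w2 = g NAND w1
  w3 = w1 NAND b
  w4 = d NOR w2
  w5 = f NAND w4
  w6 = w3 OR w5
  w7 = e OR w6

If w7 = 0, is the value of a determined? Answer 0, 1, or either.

w7 = e OR w6 must be 0, so both e = 0 and w6 = 0.
w6 = w3 OR w5 must be 0, so both w3 = 0 and w5 = 0.
w3 = w1 NAND b must be 0, so both w1 = 1 and b = 1.
Every assignment with w7 = 0 has a = 0; there are 1 such assignment(s).
  a=0, b=1, c=0, d=0, e=0, f=1, g=1

0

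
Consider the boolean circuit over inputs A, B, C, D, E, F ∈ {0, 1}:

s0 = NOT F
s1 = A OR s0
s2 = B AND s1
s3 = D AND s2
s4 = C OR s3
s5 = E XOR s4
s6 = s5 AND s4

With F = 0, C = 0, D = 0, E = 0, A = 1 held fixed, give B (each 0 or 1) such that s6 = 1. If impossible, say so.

With F = 0, C = 0, D = 0, E = 0, A = 1 fixed, none of the 2 settings of B give s6 = 1.
For example, with B=1:
s0 = NOT F = NOT 0 = 1
s1 = A OR s0 = 1 OR 1 = 1
s2 = B AND s1 = 1 AND 1 = 1
s3 = D AND s2 = 0 AND 1 = 0
s4 = C OR s3 = 0 OR 0 = 0
s5 = E XOR s4 = 0 XOR 0 = 0
s6 = s5 AND s4 = 0 AND 0 = 0
giving s6 = 0 ≠ 1.

no solution exists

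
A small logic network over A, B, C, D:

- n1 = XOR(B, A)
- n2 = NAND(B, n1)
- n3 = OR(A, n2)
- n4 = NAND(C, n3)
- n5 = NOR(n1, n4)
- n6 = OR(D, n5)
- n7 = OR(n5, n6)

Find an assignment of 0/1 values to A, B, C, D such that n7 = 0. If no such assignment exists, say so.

Check with A=0 B=1 C=1 D=0:
n1 = XOR(B, A) = XOR(1, 0) = 1
n2 = NAND(B, n1) = NAND(1, 1) = 0
n3 = OR(A, n2) = OR(0, 0) = 0
n4 = NAND(C, n3) = NAND(1, 0) = 1
n5 = NOR(n1, n4) = NOR(1, 1) = 0
n6 = OR(D, n5) = OR(0, 0) = 0
n7 = OR(n5, n6) = OR(0, 0) = 0
So n7 = 0 as required.

A=0 B=1 C=1 D=0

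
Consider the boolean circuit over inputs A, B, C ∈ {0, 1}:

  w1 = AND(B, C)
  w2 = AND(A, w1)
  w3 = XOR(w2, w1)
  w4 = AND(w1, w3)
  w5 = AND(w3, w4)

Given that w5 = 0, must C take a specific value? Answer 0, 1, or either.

Both values of C occur among assignments with w5 = 0:
  C=0: A=0, B=0, C=0
  C=1: A=0, B=0, C=1

either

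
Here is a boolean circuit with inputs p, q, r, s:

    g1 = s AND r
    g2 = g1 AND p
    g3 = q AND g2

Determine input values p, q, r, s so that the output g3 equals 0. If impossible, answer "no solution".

p=1, q=0, r=1, s=0

g3 = q AND g2 must be 0, so at least one of q, g2 is 0.
Check with p=1, q=0, r=1, s=0:
g1 = s AND r = 0 AND 1 = 0
g2 = g1 AND p = 0 AND 1 = 0
g3 = q AND g2 = 0 AND 0 = 0
So g3 = 0 as required.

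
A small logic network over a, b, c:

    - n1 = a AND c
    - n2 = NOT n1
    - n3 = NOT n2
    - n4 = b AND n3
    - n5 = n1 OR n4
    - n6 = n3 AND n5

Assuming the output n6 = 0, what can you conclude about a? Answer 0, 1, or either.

Both values of a occur among assignments with n6 = 0:
  a=0: a=0, b=0, c=0
  a=1: a=1, b=0, c=0

either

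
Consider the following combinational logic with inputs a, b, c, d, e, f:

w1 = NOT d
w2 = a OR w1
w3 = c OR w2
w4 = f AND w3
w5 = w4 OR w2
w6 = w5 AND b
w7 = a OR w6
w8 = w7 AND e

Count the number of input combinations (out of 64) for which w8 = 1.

21

w8 = w7 AND e must be 1, so both w7 = 1 and e = 1.
w7 = a OR w6 must be 1, so at least one of a, w6 is 1.
Enumerating the 64 input combinations, 21 give w8 = 1 and 43 give w8 = 0.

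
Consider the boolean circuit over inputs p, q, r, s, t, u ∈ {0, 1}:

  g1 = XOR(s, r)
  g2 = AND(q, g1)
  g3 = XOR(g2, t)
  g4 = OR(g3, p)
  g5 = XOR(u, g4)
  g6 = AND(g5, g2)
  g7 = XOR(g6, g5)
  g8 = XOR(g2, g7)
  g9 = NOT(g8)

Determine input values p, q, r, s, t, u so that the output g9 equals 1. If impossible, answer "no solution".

Check with p=1, q=1, r=1, s=1, t=0, u=1:
g1 = XOR(s, r) = XOR(1, 1) = 0
g2 = AND(q, g1) = AND(1, 0) = 0
g3 = XOR(g2, t) = XOR(0, 0) = 0
g4 = OR(g3, p) = OR(0, 1) = 1
g5 = XOR(u, g4) = XOR(1, 1) = 0
g6 = AND(g5, g2) = AND(0, 0) = 0
g7 = XOR(g6, g5) = XOR(0, 0) = 0
g8 = XOR(g2, g7) = XOR(0, 0) = 0
g9 = NOT(g8) = NOT 0 = 1
So g9 = 1 as required.

p=1, q=1, r=1, s=1, t=0, u=1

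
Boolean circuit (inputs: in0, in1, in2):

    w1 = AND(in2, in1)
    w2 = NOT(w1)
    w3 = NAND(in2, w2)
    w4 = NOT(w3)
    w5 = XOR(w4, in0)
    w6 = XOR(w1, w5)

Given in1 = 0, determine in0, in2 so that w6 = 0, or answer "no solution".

Check with in1 = 0 and in0=1, in2=1:
w1 = AND(in2, in1) = AND(1, 0) = 0
w2 = NOT(w1) = NOT 0 = 1
w3 = NAND(in2, w2) = NAND(1, 1) = 0
w4 = NOT(w3) = NOT 0 = 1
w5 = XOR(w4, in0) = XOR(1, 1) = 0
w6 = XOR(w1, w5) = XOR(0, 0) = 0
So w6 = 0.

in0=1 in2=1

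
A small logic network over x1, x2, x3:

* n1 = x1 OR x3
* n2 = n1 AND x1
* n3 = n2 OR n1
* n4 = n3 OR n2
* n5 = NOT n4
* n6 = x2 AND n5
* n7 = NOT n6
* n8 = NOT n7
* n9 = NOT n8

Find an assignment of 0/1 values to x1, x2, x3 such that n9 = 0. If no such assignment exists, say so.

x1=0, x2=1, x3=0

n9 = NOT n8 must be 0, so n8 = 1.
Check with x1=0, x2=1, x3=0:
n1 = x1 OR x3 = 0 OR 0 = 0
n2 = n1 AND x1 = 0 AND 0 = 0
n3 = n2 OR n1 = 0 OR 0 = 0
n4 = n3 OR n2 = 0 OR 0 = 0
n5 = NOT n4 = NOT 0 = 1
n6 = x2 AND n5 = 1 AND 1 = 1
n7 = NOT n6 = NOT 1 = 0
n8 = NOT n7 = NOT 0 = 1
n9 = NOT n8 = NOT 1 = 0
So n9 = 0 as required.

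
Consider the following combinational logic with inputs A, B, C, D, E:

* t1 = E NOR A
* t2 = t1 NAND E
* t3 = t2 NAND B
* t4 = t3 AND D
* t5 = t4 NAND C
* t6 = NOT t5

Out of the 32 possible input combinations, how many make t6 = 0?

28

t6 = NOT t5 must be 0, so t5 = 1.
t5 = t4 NAND C must be 1, so at least one of t4, C is 0.
Enumerating the 32 input combinations, 28 give t6 = 0 and 4 give t6 = 1.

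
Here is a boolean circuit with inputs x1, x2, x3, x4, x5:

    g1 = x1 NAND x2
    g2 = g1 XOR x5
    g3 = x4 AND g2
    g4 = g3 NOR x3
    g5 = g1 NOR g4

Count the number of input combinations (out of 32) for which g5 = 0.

g5 = g1 NOR g4 must be 0, so at least one of g1, g4 is 1.
Enumerating the 32 input combinations, 27 give g5 = 0 and 5 give g5 = 1.

27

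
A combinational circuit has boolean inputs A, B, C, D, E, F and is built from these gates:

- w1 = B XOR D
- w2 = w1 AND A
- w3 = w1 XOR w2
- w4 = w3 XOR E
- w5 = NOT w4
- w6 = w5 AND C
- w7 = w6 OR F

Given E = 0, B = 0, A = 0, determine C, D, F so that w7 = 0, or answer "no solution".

C=0, D=0, F=0

w7 = w6 OR F must be 0, so both w6 = 0 and F = 0.
w6 = w5 AND C must be 0, so at least one of w5, C is 0.
Check with E = 0, B = 0, A = 0 and C=0, D=0, F=0:
w1 = B XOR D = 0 XOR 0 = 0
w2 = w1 AND A = 0 AND 0 = 0
w3 = w1 XOR w2 = 0 XOR 0 = 0
w4 = w3 XOR E = 0 XOR 0 = 0
w5 = NOT w4 = NOT 0 = 1
w6 = w5 AND C = 1 AND 0 = 0
w7 = w6 OR F = 0 OR 0 = 0
So w7 = 0.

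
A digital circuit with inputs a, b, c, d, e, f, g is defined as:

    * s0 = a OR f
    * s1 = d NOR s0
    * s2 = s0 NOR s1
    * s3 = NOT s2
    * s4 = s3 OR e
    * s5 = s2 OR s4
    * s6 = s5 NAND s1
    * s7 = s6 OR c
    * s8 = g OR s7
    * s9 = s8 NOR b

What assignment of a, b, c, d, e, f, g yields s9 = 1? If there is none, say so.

s9 = s8 NOR b must be 1, so both s8 = 0 and b = 0.
Check with a=0 b=0 c=0 d=0 e=1 f=0 g=0:
s0 = a OR f = 0 OR 0 = 0
s1 = d NOR s0 = 0 NOR 0 = 1
s2 = s0 NOR s1 = 0 NOR 1 = 0
s3 = NOT s2 = NOT 0 = 1
s4 = s3 OR e = 1 OR 1 = 1
s5 = s2 OR s4 = 0 OR 1 = 1
s6 = s5 NAND s1 = 1 NAND 1 = 0
s7 = s6 OR c = 0 OR 0 = 0
s8 = g OR s7 = 0 OR 0 = 0
s9 = s8 NOR b = 0 NOR 0 = 1
So s9 = 1 as required.

a=0 b=0 c=0 d=0 e=1 f=0 g=0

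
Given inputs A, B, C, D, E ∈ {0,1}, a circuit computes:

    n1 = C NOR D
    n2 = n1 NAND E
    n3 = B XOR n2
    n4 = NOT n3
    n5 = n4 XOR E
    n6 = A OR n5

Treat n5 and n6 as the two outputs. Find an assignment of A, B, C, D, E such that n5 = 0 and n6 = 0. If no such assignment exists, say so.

A=0, B=0, C=0, D=0, E=1

Check with A=0, B=0, C=0, D=0, E=1:
n1 = C NOR D = 0 NOR 0 = 1
n2 = n1 NAND E = 1 NAND 1 = 0
n3 = B XOR n2 = 0 XOR 0 = 0
n4 = NOT n3 = NOT 0 = 1
n5 = n4 XOR E = 1 XOR 1 = 0
n6 = A OR n5 = 0 OR 0 = 0
So n5 = 0 and n6 = 0.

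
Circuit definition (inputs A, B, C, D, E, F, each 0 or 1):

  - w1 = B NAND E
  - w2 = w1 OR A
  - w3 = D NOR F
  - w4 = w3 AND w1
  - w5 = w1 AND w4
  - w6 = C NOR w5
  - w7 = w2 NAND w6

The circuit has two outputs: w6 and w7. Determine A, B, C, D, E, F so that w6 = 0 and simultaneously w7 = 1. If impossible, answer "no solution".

Check with A=0 B=1 C=1 D=1 E=1 F=0:
w1 = B NAND E = 1 NAND 1 = 0
w2 = w1 OR A = 0 OR 0 = 0
w3 = D NOR F = 1 NOR 0 = 0
w4 = w3 AND w1 = 0 AND 0 = 0
w5 = w1 AND w4 = 0 AND 0 = 0
w6 = C NOR w5 = 1 NOR 0 = 0
w7 = w2 NAND w6 = 0 NAND 0 = 1
So w6 = 0 and w7 = 1.

A=0 B=1 C=1 D=1 E=1 F=0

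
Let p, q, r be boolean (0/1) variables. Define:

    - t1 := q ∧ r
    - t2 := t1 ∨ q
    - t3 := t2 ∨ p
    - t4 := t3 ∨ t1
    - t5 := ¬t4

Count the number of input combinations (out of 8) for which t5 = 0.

t5 = ¬t4 must be 0, so t4 = 1.
Satisfying assignments:
  p=0, q=1, r=0
  p=0, q=1, r=1
  p=1, q=0, r=0
  p=1, q=0, r=1
  p=1, q=1, r=0
  p=1, q=1, r=1

6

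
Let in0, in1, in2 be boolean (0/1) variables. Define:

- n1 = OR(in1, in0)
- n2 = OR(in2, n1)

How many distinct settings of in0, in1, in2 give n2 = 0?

n2 = OR(in2, n1) must be 0, so both in2 = 0 and n1 = 0.
Satisfying assignments:
  in0=0, in1=0, in2=0

1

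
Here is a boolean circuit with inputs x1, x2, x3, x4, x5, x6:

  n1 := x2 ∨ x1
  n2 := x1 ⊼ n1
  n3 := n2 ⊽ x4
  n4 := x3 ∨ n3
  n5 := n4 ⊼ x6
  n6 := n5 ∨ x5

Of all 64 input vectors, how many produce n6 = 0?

10

n6 = n5 ∨ x5 must be 0, so both n5 = 0 and x5 = 0.
n5 = n4 ⊼ x6 must be 0, so both n4 = 1 and x6 = 1.
Enumerating the 64 input combinations, 10 give n6 = 0 and 54 give n6 = 1.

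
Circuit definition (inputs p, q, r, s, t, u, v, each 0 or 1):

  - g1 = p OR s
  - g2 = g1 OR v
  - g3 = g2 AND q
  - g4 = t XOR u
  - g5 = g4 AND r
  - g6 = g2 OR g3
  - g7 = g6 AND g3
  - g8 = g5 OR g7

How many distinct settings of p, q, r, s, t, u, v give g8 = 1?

g8 = g5 OR g7 must be 1, so at least one of g5, g7 is 1.
Enumerating the 128 input combinations, 74 give g8 = 1 and 54 give g8 = 0.

74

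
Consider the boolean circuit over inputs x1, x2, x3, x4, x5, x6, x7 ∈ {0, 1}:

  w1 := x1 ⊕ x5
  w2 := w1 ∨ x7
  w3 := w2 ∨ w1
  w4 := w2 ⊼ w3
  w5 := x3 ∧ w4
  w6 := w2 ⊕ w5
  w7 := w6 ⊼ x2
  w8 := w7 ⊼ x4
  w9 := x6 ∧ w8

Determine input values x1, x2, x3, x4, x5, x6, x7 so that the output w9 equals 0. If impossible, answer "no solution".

Check with x1=1, x2=0, x3=1, x4=1, x5=0, x6=0, x7=1:
w1 = x1 ⊕ x5 = 1 ⊕ 0 = 1
w2 = w1 ∨ x7 = 1 ∨ 1 = 1
w3 = w2 ∨ w1 = 1 ∨ 1 = 1
w4 = w2 ⊼ w3 = 1 ⊼ 1 = 0
w5 = x3 ∧ w4 = 1 ∧ 0 = 0
w6 = w2 ⊕ w5 = 1 ⊕ 0 = 1
w7 = w6 ⊼ x2 = 1 ⊼ 0 = 1
w8 = w7 ⊼ x4 = 1 ⊼ 1 = 0
w9 = x6 ∧ w8 = 0 ∧ 0 = 0
So w9 = 0 as required.

x1=1, x2=0, x3=1, x4=1, x5=0, x6=0, x7=1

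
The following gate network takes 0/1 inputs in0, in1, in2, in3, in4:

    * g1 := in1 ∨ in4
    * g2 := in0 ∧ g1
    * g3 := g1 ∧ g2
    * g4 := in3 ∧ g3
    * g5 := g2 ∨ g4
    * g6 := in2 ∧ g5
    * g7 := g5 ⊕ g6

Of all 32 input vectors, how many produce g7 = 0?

26

g7 = g5 ⊕ g6 must be 0, so g5 and g6 are equal.
Enumerating the 32 input combinations, 26 give g7 = 0 and 6 give g7 = 1.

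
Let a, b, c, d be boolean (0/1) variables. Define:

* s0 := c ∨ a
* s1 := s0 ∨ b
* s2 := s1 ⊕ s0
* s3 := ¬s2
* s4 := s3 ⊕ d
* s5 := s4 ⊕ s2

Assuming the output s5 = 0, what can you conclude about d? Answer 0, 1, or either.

1

s5 = s4 ⊕ s2 must be 0, so s4 and s2 are equal.
Every assignment with s5 = 0 has d = 1; there are 8 such assignment(s).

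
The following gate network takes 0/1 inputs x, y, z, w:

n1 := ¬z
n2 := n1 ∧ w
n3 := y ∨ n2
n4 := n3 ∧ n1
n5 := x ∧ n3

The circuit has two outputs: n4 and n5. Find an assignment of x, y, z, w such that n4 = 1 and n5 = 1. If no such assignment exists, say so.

Check with x=1, y=0, z=0, w=1:
n1 = ¬z = ¬0 = 1
n2 = n1 ∧ w = 1 ∧ 1 = 1
n3 = y ∨ n2 = 0 ∨ 1 = 1
n4 = n3 ∧ n1 = 1 ∧ 1 = 1
n5 = x ∧ n3 = 1 ∧ 1 = 1
So n4 = 1 and n5 = 1.

x=1, y=0, z=0, w=1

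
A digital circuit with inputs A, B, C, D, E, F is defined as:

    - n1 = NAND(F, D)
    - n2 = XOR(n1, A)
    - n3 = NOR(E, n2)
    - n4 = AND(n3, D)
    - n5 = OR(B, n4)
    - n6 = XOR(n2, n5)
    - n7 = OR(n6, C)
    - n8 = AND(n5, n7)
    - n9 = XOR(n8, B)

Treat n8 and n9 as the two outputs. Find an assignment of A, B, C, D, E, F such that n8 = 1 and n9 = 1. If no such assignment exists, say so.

A=1 B=0 C=0 D=1 E=0 F=0

Check with A=1 B=0 C=0 D=1 E=0 F=0:
n1 = NAND(F, D) = NAND(0, 1) = 1
n2 = XOR(n1, A) = XOR(1, 1) = 0
n3 = NOR(E, n2) = NOR(0, 0) = 1
n4 = AND(n3, D) = AND(1, 1) = 1
n5 = OR(B, n4) = OR(0, 1) = 1
n6 = XOR(n2, n5) = XOR(0, 1) = 1
n7 = OR(n6, C) = OR(1, 0) = 1
n8 = AND(n5, n7) = AND(1, 1) = 1
n9 = XOR(n8, B) = XOR(1, 0) = 1
So n8 = 1 and n9 = 1.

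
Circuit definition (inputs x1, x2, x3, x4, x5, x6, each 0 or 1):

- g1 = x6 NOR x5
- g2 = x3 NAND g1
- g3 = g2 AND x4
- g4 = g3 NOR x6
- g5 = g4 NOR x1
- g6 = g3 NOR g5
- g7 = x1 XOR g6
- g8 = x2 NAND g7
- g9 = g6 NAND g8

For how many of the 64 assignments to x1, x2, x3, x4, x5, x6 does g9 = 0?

23

g9 = g6 NAND g8 must be 0, so both g6 = 1 and g8 = 1.
g6 = g3 NOR g5 must be 1, so both g3 = 0 and g5 = 0.
g8 = x2 NAND g7 must be 1, so at least one of x2, g7 is 0.
Enumerating the 64 input combinations, 23 give g9 = 0 and 41 give g9 = 1.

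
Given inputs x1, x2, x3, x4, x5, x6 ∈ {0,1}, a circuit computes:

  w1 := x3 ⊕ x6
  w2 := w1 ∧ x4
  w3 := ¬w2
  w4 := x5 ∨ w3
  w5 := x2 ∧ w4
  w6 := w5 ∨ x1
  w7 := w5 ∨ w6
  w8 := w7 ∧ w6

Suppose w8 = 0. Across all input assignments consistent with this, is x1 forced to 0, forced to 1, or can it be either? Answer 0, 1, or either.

0

w8 = w7 ∧ w6 must be 0, so at least one of w7, w6 is 0.
Every assignment with w8 = 0 has x1 = 0; there are 18 such assignment(s).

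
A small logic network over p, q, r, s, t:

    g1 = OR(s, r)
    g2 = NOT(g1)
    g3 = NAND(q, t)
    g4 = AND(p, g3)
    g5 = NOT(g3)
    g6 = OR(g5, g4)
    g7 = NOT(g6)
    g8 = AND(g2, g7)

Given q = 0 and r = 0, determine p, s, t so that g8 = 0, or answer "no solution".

p=0, s=1, t=1

g8 = AND(g2, g7) must be 0, so at least one of g2, g7 is 0.
Check with q = 0 and r = 0 and p=0, s=1, t=1:
g1 = OR(s, r) = OR(1, 0) = 1
g2 = NOT(g1) = NOT 1 = 0
g3 = NAND(q, t) = NAND(0, 1) = 1
g4 = AND(p, g3) = AND(0, 1) = 0
g5 = NOT(g3) = NOT 1 = 0
g6 = OR(g5, g4) = OR(0, 0) = 0
g7 = NOT(g6) = NOT 0 = 1
g8 = AND(g2, g7) = AND(0, 1) = 0
So g8 = 0.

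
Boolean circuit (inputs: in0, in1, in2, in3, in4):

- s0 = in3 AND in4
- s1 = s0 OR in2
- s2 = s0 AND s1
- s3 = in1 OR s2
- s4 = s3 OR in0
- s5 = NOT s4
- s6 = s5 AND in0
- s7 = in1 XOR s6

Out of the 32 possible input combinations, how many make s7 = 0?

16

s7 = in1 XOR s6 must be 0, so in1 and s6 are equal.
Enumerating the 32 input combinations, 16 give s7 = 0 and 16 give s7 = 1.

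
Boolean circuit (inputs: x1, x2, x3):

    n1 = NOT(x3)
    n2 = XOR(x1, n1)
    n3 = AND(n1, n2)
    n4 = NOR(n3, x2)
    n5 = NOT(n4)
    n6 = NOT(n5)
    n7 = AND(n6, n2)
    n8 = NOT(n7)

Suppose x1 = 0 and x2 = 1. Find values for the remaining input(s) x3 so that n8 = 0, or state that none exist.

no solution exists

With x1 = 0 and x2 = 1 fixed, none of the 2 settings of x3 give n8 = 0.
For example, with x3=0:
n1 = NOT(x3) = NOT 0 = 1
n2 = XOR(x1, n1) = XOR(0, 1) = 1
n3 = AND(n1, n2) = AND(1, 1) = 1
n4 = NOR(n3, x2) = NOR(1, 1) = 0
n5 = NOT(n4) = NOT 0 = 1
n6 = NOT(n5) = NOT 1 = 0
n7 = AND(n6, n2) = AND(0, 1) = 0
n8 = NOT(n7) = NOT 0 = 1
giving n8 = 1 ≠ 0.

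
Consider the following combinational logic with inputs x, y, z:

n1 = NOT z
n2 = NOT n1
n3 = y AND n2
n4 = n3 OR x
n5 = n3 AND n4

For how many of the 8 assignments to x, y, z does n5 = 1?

n5 = n3 AND n4 must be 1, so both n3 = 1 and n4 = 1.
n3 = y AND n2 must be 1, so both y = 1 and n2 = 1.
Satisfying assignments:
  x=0, y=1, z=1
  x=1, y=1, z=1

2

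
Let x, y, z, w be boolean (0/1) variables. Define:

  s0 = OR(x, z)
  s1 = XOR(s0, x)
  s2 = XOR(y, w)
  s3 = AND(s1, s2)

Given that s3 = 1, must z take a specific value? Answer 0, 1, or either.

1

s3 = AND(s1, s2) must be 1, so both s1 = 1 and s2 = 1.
s1 = XOR(s0, x) must be 1, so s0 and x differ.
Every assignment with s3 = 1 has z = 1; there are 2 such assignment(s).
  x=0, y=0, z=1, w=1
  x=0, y=1, z=1, w=0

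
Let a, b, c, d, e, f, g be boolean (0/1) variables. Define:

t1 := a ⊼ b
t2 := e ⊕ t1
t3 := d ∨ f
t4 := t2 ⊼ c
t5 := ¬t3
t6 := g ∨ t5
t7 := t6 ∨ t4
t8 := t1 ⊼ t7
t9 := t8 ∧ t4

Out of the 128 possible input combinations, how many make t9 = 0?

t9 = t8 ∧ t4 must be 0, so at least one of t8, t4 is 0.
Enumerating the 128 input combinations, 104 give t9 = 0 and 24 give t9 = 1.

104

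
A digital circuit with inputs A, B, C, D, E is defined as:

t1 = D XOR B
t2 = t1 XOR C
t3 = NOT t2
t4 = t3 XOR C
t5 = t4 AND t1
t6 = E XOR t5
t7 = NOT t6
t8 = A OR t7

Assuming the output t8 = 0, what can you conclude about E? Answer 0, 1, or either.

1

t8 = A OR t7 must be 0, so both A = 0 and t7 = 0.
t7 = NOT t6 must be 0, so t6 = 1.
Every assignment with t8 = 0 has E = 1; there are 8 such assignment(s).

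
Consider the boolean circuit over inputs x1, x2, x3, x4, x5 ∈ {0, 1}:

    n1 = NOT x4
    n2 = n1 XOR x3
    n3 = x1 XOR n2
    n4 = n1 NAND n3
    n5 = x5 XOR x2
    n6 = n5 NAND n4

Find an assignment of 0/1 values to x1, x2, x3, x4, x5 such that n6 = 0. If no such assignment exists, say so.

x1=1, x2=0, x3=1, x4=1, x5=1

Check with x1=1, x2=0, x3=1, x4=1, x5=1:
n1 = NOT x4 = NOT 1 = 0
n2 = n1 XOR x3 = 0 XOR 1 = 1
n3 = x1 XOR n2 = 1 XOR 1 = 0
n4 = n1 NAND n3 = 0 NAND 0 = 1
n5 = x5 XOR x2 = 1 XOR 0 = 1
n6 = n5 NAND n4 = 1 NAND 1 = 0
So n6 = 0 as required.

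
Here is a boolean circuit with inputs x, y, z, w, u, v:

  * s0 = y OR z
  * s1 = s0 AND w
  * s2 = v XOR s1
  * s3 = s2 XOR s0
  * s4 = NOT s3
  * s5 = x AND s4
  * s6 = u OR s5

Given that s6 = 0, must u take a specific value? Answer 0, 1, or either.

s6 = u OR s5 must be 0, so both u = 0 and s5 = 0.
s5 = x AND s4 must be 0, so at least one of x, s4 is 0.
Every assignment with s6 = 0 has u = 0; there are 24 such assignment(s).

0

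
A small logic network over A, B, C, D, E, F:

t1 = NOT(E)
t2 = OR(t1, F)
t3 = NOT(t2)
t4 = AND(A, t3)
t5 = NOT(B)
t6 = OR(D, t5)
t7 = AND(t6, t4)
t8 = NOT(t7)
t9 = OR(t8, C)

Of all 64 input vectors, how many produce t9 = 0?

3

t9 = OR(t8, C) must be 0, so both t8 = 0 and C = 0.
t8 = NOT(t7) must be 0, so t7 = 1.
Satisfying assignments:
  A=1, B=0, C=0, D=0, E=1, F=0
  A=1, B=0, C=0, D=1, E=1, F=0
  A=1, B=1, C=0, D=1, E=1, F=0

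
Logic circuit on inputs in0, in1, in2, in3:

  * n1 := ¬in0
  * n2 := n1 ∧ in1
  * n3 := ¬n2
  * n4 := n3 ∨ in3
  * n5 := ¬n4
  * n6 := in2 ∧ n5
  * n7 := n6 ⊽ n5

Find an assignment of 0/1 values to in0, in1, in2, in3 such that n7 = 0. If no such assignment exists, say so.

Check with in0=0, in1=1, in2=1, in3=0:
n1 = ¬in0 = ¬0 = 1
n2 = n1 ∧ in1 = 1 ∧ 1 = 1
n3 = ¬n2 = ¬1 = 0
n4 = n3 ∨ in3 = 0 ∨ 0 = 0
n5 = ¬n4 = ¬0 = 1
n6 = in2 ∧ n5 = 1 ∧ 1 = 1
n7 = n6 ⊽ n5 = 1 ⊽ 1 = 0
So n7 = 0 as required.

in0=0, in1=1, in2=1, in3=0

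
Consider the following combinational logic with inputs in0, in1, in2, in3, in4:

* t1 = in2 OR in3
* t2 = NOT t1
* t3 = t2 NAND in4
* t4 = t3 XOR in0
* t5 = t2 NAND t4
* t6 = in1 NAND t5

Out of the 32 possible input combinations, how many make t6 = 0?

14

t6 = in1 NAND t5 must be 0, so both in1 = 1 and t5 = 1.
Enumerating the 32 input combinations, 14 give t6 = 0 and 18 give t6 = 1.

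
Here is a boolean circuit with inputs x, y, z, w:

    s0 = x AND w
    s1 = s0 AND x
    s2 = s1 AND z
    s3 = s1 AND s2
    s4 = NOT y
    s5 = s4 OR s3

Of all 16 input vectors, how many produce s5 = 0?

s5 = s4 OR s3 must be 0, so both s4 = 0 and s3 = 0.
s4 = NOT y must be 0, so y = 1.
Enumerating the 16 input combinations, 7 give s5 = 0 and 9 give s5 = 1.

7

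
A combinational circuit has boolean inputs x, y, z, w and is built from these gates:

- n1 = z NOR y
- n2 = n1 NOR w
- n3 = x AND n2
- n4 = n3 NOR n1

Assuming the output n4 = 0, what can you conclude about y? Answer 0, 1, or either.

Both values of y occur among assignments with n4 = 0:
  y=0: x=0, y=0, z=0, w=0
  y=1: x=1, y=1, z=0, w=0

either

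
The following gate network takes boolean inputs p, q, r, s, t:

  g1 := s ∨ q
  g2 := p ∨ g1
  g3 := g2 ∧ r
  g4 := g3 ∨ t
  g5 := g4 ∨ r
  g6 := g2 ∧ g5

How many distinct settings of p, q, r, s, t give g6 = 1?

21

g6 = g2 ∧ g5 must be 1, so both g2 = 1 and g5 = 1.
g2 = p ∨ g1 must be 1, so at least one of p, g1 is 1.
Enumerating the 32 input combinations, 21 give g6 = 1 and 11 give g6 = 0.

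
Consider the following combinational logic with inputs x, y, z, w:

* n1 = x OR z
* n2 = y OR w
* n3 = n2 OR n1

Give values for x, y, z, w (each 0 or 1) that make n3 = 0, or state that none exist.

x=0, y=0, z=0, w=0

Check with x=0, y=0, z=0, w=0:
n1 = x OR z = 0 OR 0 = 0
n2 = y OR w = 0 OR 0 = 0
n3 = n2 OR n1 = 0 OR 0 = 0
So n3 = 0 as required.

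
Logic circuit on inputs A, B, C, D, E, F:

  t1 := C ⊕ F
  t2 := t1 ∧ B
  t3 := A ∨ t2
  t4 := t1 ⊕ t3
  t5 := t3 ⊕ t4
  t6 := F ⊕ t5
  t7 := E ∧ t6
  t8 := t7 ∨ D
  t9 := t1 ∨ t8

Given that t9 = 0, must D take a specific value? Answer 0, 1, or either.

t9 = t1 ∨ t8 must be 0, so both t1 = 0 and t8 = 0.
Every assignment with t9 = 0 has D = 0; there are 12 such assignment(s).

0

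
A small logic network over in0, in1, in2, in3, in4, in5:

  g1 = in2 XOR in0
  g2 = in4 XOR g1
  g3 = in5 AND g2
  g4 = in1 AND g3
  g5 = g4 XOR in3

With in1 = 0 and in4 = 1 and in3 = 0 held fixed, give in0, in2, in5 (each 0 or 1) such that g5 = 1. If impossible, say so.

With in1 = 0 and in4 = 1 and in3 = 0 fixed, none of the 8 settings of in0, in2, in5 give g5 = 1.
For example, with in0=1, in2=0, in5=1:
g1 = in2 XOR in0 = 0 XOR 1 = 1
g2 = in4 XOR g1 = 1 XOR 1 = 0
g3 = in5 AND g2 = 1 AND 0 = 0
g4 = in1 AND g3 = 0 AND 0 = 0
g5 = g4 XOR in3 = 0 XOR 0 = 0
giving g5 = 0 ≠ 1.

no solution exists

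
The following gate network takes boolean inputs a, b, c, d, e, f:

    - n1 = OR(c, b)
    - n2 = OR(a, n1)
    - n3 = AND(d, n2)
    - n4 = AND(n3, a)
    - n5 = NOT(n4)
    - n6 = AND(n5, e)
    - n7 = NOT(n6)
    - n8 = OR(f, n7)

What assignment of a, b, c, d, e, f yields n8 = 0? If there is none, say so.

a=0 b=1 c=0 d=0 e=1 f=0

n8 = OR(f, n7) must be 0, so both f = 0 and n7 = 0.
n7 = NOT(n6) must be 0, so n6 = 1.
Check with a=0 b=1 c=0 d=0 e=1 f=0:
n1 = OR(c, b) = OR(0, 1) = 1
n2 = OR(a, n1) = OR(0, 1) = 1
n3 = AND(d, n2) = AND(0, 1) = 0
n4 = AND(n3, a) = AND(0, 0) = 0
n5 = NOT(n4) = NOT 0 = 1
n6 = AND(n5, e) = AND(1, 1) = 1
n7 = NOT(n6) = NOT 1 = 0
n8 = OR(f, n7) = OR(0, 0) = 0
So n8 = 0 as required.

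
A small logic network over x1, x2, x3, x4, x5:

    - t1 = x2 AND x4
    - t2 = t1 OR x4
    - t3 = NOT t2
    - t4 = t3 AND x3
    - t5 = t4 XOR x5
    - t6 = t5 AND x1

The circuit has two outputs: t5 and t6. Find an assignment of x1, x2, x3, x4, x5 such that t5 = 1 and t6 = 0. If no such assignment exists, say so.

Check with x1=0, x2=0, x3=0, x4=1, x5=1:
t1 = x2 AND x4 = 0 AND 1 = 0
t2 = t1 OR x4 = 0 OR 1 = 1
t3 = NOT t2 = NOT 1 = 0
t4 = t3 AND x3 = 0 AND 0 = 0
t5 = t4 XOR x5 = 0 XOR 1 = 1
t6 = t5 AND x1 = 1 AND 0 = 0
So t5 = 1 and t6 = 0.

x1=0, x2=0, x3=0, x4=1, x5=1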